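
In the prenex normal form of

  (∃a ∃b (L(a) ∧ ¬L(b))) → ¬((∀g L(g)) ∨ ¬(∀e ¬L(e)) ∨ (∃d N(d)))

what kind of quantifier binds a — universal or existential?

universal

Eliminate → and ↔ using ¬ and ∨.
  ¬(∃a ∃b (L(a) ∧ ¬L(b))) ∨ ¬((∀g L(g)) ∨ ¬(∀e ¬L(e)) ∨ (∃d N(d)))
Push ¬ through the quantifiers and connectives to reach negation normal form:
  (∀a ∀b (¬L(a) ∨ L(b))) ∨ (∃g ¬L(g)) ∧ (∀e ¬L(e)) ∧ (∀d ¬N(d))
All bound variables are already distinct, so no renaming is needed.
Extract every quantifier outward, since the variables are now distinct and don't occur free across branches:
  ∀a ∀b ∃g ∀e ∀d (¬L(a) ∨ L(b) ∨ ¬L(g) ∧ ¬L(e) ∧ ¬N(d))
The quantifier ∃a sits under an odd number of negations (counting the antecedent side of each →), so it flips to ∀a.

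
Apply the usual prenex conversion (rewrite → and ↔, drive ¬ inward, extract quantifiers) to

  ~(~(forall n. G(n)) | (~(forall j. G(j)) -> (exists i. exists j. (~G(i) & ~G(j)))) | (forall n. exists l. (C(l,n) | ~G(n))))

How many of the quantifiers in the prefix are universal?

4

Eliminate → and ↔ using ¬ and ∨.
  ~(~(forall n. G(n)) | ~~(forall j. G(j)) | (exists i. exists j. (~G(i) & ~G(j))) | (forall n. exists l. (C(l,n) | ~G(n))))
Drive negations inward (¬∀x A ≡ ∃x ¬A, ¬∃x A ≡ ∀x ¬A, De Morgan for ∧/∨):
  (forall n. G(n)) & (exists j. ~G(j)) & (forall i. forall j. (G(i) | G(j))) & (exists n. forall l. (~C(l,n) & G(n)))
Rename bound variables to avoid capture: j↦v, n↦s.
  (forall n. G(n)) & (exists j. ~G(j)) & (forall i. forall v. (G(i) | G(v))) & (exists s. forall l. (~C(l,s) & G(s)))
Pull the quantifiers to the front (each side's bound variable is not free in the other side):
  forall n. exists j. forall i. forall v. exists s. forall l. (G(n) & ~G(j) & (G(i) | G(v)) & ~C(l,s) & G(s))
The prefix is forall n exists j forall i forall v exists s forall l: 4 universal, 2 existential.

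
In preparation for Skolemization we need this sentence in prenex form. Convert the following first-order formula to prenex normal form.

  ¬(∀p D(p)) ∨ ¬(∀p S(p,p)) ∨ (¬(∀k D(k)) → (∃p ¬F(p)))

Rewrite implications/biconditionals: A → B as ¬A ∨ B.
  ¬(∀p D(p)) ∨ ¬(∀p S(p,p)) ∨ ¬¬(∀k D(k)) ∨ (∃p ¬F(p))
Push ¬ through the quantifiers and connectives to reach negation normal form:
  (∃p ¬D(p)) ∨ (∃p ¬S(p,p)) ∨ (∀k D(k)) ∨ (∃p ¬F(p))
Rename bound variables to avoid capture: p↦a, p↦t.
  (∃p ¬D(p)) ∨ (∃a ¬S(a,a)) ∨ (∀k D(k)) ∨ (∃t ¬F(t))
Extract every quantifier outward, since the variables are now distinct and don't occur free across branches:
  ∃p ∃a ∀k ∃t (¬D(p) ∨ ¬S(a,a) ∨ D(k) ∨ ¬F(t))

∃p ∃a ∀k ∃t (¬D(p) ∨ ¬S(a,a) ∨ D(k) ∨ ¬F(t))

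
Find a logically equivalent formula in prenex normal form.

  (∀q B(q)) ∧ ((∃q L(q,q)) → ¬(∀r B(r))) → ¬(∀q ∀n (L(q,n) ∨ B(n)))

First replace A → B with ¬A ∨ B.
  ¬((∀q B(q)) ∧ (¬(∃q L(q,q)) ∨ ¬(∀r B(r)))) ∨ ¬(∀q ∀n (L(q,n) ∨ B(n)))
Move each ¬ inward, flipping quantifiers it crosses:
  (∃q ¬B(q)) ∨ (∃q L(q,q)) ∧ (∀r B(r)) ∨ (∃q ∃n (¬L(q,n) ∧ ¬B(n)))
Give each quantifier a distinct variable: q↦b, q↦w.
  (∃q ¬B(q)) ∨ (∃b L(b,b)) ∧ (∀r B(r)) ∨ (∃w ∃n (¬L(w,n) ∧ ¬B(n)))
Finally move all quantifiers to the prefix:
  ∃q ∃b ∀r ∃w ∃n (¬B(q) ∨ L(b,b) ∧ B(r) ∨ ¬L(w,n) ∧ ¬B(n))

∃q ∃b ∀r ∃w ∃n (¬B(q) ∨ L(b,b) ∧ B(r) ∨ ¬L(w,n) ∧ ¬B(n))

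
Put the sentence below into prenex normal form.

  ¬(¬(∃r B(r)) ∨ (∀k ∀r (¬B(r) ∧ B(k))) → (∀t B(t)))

Eliminate → and ↔ using ¬ and ∨.
  ¬(¬(¬(∃r B(r)) ∨ (∀k ∀r (¬B(r) ∧ B(k)))) ∨ (∀t B(t)))
Push ¬ through the quantifiers and connectives to reach negation normal form:
  ((∀r ¬B(r)) ∨ (∀k ∀r (¬B(r) ∧ B(k)))) ∧ (∃t ¬B(t))
Rename bound variables to avoid capture: r↦w1.
  ((∀r ¬B(r)) ∨ (∀k ∀w1 (¬B(w1) ∧ B(k)))) ∧ (∃t ¬B(t))
Finally move all quantifiers to the prefix:
  ∀r ∀k ∀w1 ∃t ((¬B(r) ∨ ¬B(w1) ∧ B(k)) ∧ ¬B(t))

∀r ∀k ∀w1 ∃t ((¬B(r) ∨ ¬B(w1) ∧ B(k)) ∧ ¬B(t))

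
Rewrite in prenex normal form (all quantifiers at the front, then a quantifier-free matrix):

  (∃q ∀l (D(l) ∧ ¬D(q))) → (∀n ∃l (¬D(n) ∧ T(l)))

∀q ∃l ∀n ∃w (¬D(l) ∨ D(q) ∨ ¬D(n) ∧ T(w))

Rewrite implications/biconditionals: A → B as ¬A ∨ B.
  ¬(∃q ∀l (D(l) ∧ ¬D(q))) ∨ (∀n ∃l (¬D(n) ∧ T(l)))
Drive negations inward (¬∀x A ≡ ∃x ¬A, ¬∃x A ≡ ∀x ¬A, De Morgan for ∧/∨):
  (∀q ∃l (¬D(l) ∨ D(q))) ∨ (∀n ∃l (¬D(n) ∧ T(l)))
Give each quantifier a distinct variable: l↦w.
  (∀q ∃l (¬D(l) ∨ D(q))) ∨ (∀n ∃w (¬D(n) ∧ T(w)))
Finally move all quantifiers to the prefix:
  ∀q ∃l ∀n ∃w (¬D(l) ∨ D(q) ∨ ¬D(n) ∧ T(w))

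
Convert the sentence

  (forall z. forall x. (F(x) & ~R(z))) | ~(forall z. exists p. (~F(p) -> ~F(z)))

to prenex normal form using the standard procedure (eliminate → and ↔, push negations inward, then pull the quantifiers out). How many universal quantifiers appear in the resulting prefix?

3

Eliminate → and ↔ using ¬ and ∨.
  (forall z. forall x. (F(x) & ~R(z))) | ~(forall z. exists p. (~~F(p) | ~F(z)))
Drive negations inward (¬∀x A ≡ ∃x ¬A, ¬∃x A ≡ ∀x ¬A, De Morgan for ∧/∨):
  (forall z. forall x. (F(x) & ~R(z))) | (exists z. forall p. (~F(p) & F(z)))
Give each quantifier a distinct variable: z↦u1.
  (forall z. forall x. (F(x) & ~R(z))) | (exists u1. forall p. (~F(p) & F(u1)))
Pull the quantifiers to the front (each side's bound variable is not free in the other side):
  forall z. forall x. exists u1. forall p. (F(x) & ~R(z) | ~F(p) & F(u1))
The prefix is forall z forall x exists u1 forall p: 3 universal, 1 existential.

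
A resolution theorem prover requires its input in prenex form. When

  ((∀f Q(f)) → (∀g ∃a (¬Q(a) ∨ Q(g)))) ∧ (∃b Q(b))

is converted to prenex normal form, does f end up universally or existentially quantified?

existential

Eliminate → and ↔ using ¬ and ∨.
  (¬(∀f Q(f)) ∨ (∀g ∃a (¬Q(a) ∨ Q(g)))) ∧ (∃b Q(b))
Push ¬ through the quantifiers and connectives to reach negation normal form:
  ((∃f ¬Q(f)) ∨ (∀g ∃a (¬Q(a) ∨ Q(g)))) ∧ (∃b Q(b))
All bound variables are already distinct, so no renaming is needed.
Pull the quantifiers to the front (each side's bound variable is not free in the other side):
  ∃f ∀g ∃a ∃b ((¬Q(f) ∨ ¬Q(a) ∨ Q(g)) ∧ Q(b))
The quantifier ∀f sits under an odd number of negations (counting the antecedent side of each →), so it flips to ∃f.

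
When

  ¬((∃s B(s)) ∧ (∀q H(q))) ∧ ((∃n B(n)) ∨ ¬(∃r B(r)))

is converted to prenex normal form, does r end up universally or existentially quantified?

Drive negations inward (¬∀x A ≡ ∃x ¬A, ¬∃x A ≡ ∀x ¬A, De Morgan for ∧/∨):
  ((∀s ¬B(s)) ∨ (∃q ¬H(q))) ∧ ((∃n B(n)) ∨ (∀r ¬B(r)))
All bound variables are already distinct, so no renaming is needed.
Finally move all quantifiers to the prefix:
  ∀s ∃q ∃n ∀r ((¬B(s) ∨ ¬H(q)) ∧ (B(n) ∨ ¬B(r)))
The quantifier ∃r sits under an odd number of negations, so it flips to ∀r.

universal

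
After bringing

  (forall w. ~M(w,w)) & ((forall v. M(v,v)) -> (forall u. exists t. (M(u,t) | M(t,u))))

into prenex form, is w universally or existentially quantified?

universal

First replace A → B with ¬A ∨ B.
  (forall w. ~M(w,w)) & (~(forall v. M(v,v)) | (forall u. exists t. (M(u,t) | M(t,u))))
Move each ¬ inward, flipping quantifiers it crosses:
  (forall w. ~M(w,w)) & ((exists v. ~M(v,v)) | (forall u. exists t. (M(u,t) | M(t,u))))
All bound variables are already distinct, so no renaming is needed.
Finally move all quantifiers to the prefix:
  forall w. exists v. forall u. exists t. (~M(w,w) & (~M(v,v) | M(u,t) | M(t,u)))
The quantifier forall w sits under an even number of negations (counting the antecedent side of each →), so it remains universal.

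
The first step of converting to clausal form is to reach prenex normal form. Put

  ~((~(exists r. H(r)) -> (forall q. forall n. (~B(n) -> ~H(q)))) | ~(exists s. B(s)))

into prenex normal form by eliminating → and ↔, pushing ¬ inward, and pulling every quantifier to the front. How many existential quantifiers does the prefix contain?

3

Rewrite implications/biconditionals: A → B as ¬A ∨ B.
  ~(~~(exists r. H(r)) | (forall q. forall n. (~~B(n) | ~H(q))) | ~(exists s. B(s)))
Move each ¬ inward, flipping quantifiers it crosses:
  (forall r. ~H(r)) & (exists q. exists n. (~B(n) & H(q))) & (exists s. B(s))
All bound variables are already distinct, so no renaming is needed.
Finally move all quantifiers to the prefix:
  forall r. exists q. exists n. exists s. (~H(r) & ~B(n) & H(q) & B(s))
The prefix is forall r exists q exists n exists s: 1 universal, 3 existential.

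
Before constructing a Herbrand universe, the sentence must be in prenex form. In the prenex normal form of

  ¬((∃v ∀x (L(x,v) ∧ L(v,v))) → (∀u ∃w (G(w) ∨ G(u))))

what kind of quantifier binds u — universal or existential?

First replace A → B with ¬A ∨ B.
  ¬(¬(∃v ∀x (L(x,v) ∧ L(v,v))) ∨ (∀u ∃w (G(w) ∨ G(u))))
Move each ¬ inward, flipping quantifiers it crosses:
  (∃v ∀x (L(x,v) ∧ L(v,v))) ∧ (∃u ∀w (¬G(w) ∧ ¬G(u)))
All bound variables are already distinct, so no renaming is needed.
Pull the quantifiers to the front (each side's bound variable is not free in the other side):
  ∃v ∀x ∃u ∀w (L(x,v) ∧ L(v,v) ∧ ¬G(w) ∧ ¬G(u))
The quantifier ∀u sits under an odd number of negations (counting the antecedent side of each →), so it flips to ∃u.

existential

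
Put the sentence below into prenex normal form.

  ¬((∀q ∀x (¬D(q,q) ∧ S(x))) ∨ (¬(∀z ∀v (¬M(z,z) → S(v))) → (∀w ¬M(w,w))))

Rewrite implications/biconditionals: A → B as ¬A ∨ B.
  ¬((∀q ∀x (¬D(q,q) ∧ S(x))) ∨ ¬¬(∀z ∀v (¬¬M(z,z) ∨ S(v))) ∨ (∀w ¬M(w,w)))
Push ¬ through the quantifiers and connectives to reach negation normal form:
  (∃q ∃x (D(q,q) ∨ ¬S(x))) ∧ (∃z ∃v (¬M(z,z) ∧ ¬S(v))) ∧ (∃w M(w,w))
All bound variables are already distinct, so no renaming is needed.
Extract every quantifier outward, since the variables are now distinct and don't occur free across branches:
  ∃q ∃x ∃z ∃v ∃w ((D(q,q) ∨ ¬S(x)) ∧ ¬M(z,z) ∧ ¬S(v) ∧ M(w,w))

∃q ∃x ∃z ∃v ∃w ((D(q,q) ∨ ¬S(x)) ∧ ¬M(z,z) ∧ ¬S(v) ∧ M(w,w))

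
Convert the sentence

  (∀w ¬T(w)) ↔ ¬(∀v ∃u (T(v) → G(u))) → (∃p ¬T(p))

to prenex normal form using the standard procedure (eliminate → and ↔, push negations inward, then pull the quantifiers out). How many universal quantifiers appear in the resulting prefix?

4

Rewrite implications/biconditionals: A → B as ¬A ∨ B; A ↔ B as (¬A ∨ B) ∧ (¬B ∨ A).
  (¬(∀w ¬T(w)) ∨ ¬¬(∀v ∃u (¬T(v) ∨ G(u))) ∨ (∃p ¬T(p))) ∧ (¬(¬¬(∀v ∃u (¬T(v) ∨ G(u))) ∨ (∃p ¬T(p))) ∨ (∀w ¬T(w)))
Push ¬ through the quantifiers and connectives to reach negation normal form:
  ((∃w T(w)) ∨ (∀v ∃u (¬T(v) ∨ G(u))) ∨ (∃p ¬T(p))) ∧ ((∃v ∀u (T(v) ∧ ¬G(u))) ∧ (∀p T(p)) ∨ (∀w ¬T(w)))
Give each quantifier a distinct variable: v↦r, u↦c, p↦x1, w↦v1.
  ((∃w T(w)) ∨ (∀v ∃u (¬T(v) ∨ G(u))) ∨ (∃p ¬T(p))) ∧ ((∃r ∀c (T(r) ∧ ¬G(c))) ∧ (∀x1 T(x1)) ∨ (∀v1 ¬T(v1)))
Pull the quantifiers to the front (each side's bound variable is not free in the other side):
  ∃w ∀v ∃u ∃p ∃r ∀c ∀x1 ∀v1 ((T(w) ∨ ¬T(v) ∨ G(u) ∨ ¬T(p)) ∧ (T(r) ∧ ¬G(c) ∧ T(x1) ∨ ¬T(v1)))
The prefix is ∃w ∀v ∃u ∃p ∃r ∀c ∀x1 ∀v1: 4 universal, 4 existential.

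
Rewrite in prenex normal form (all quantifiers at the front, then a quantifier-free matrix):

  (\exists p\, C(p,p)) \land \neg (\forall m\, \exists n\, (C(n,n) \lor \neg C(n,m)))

Push ¬ through the quantifiers and connectives to reach negation normal form:
  (\exists p\, C(p,p)) \land (\exists m\, \forall n\, (\neg C(n,n) \land C(n,m)))
All bound variables are already distinct, so no renaming is needed.
Pull the quantifiers to the front (each side's bound variable is not free in the other side):
  \exists p\, \exists m\, \forall n\, (C(p,p) \land \neg C(n,n) \land C(n,m))

\exists p\, \exists m\, \forall n\, (C(p,p) \land \neg C(n,n) \land C(n,m))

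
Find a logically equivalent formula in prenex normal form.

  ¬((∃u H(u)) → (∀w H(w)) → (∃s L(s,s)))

∃u ∀w ∀s (H(u) ∧ H(w) ∧ ¬L(s,s))

Rewrite implications/biconditionals: A → B as ¬A ∨ B.
  ¬(¬(∃u H(u)) ∨ ¬(∀w H(w)) ∨ (∃s L(s,s)))
Push ¬ through the quantifiers and connectives to reach negation normal form:
  (∃u H(u)) ∧ (∀w H(w)) ∧ (∀s ¬L(s,s))
All bound variables are already distinct, so no renaming is needed.
Extract every quantifier outward, since the variables are now distinct and don't occur free across branches:
  ∃u ∀w ∀s (H(u) ∧ H(w) ∧ ¬L(s,s))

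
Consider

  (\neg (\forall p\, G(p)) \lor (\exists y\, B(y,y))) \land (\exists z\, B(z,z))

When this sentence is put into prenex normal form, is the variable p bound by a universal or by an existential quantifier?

existential

Move each ¬ inward, flipping quantifiers it crosses:
  ((\exists p\, \neg G(p)) \lor (\exists y\, B(y,y))) \land (\exists z\, B(z,z))
All bound variables are already distinct, so no renaming is needed.
Finally move all quantifiers to the prefix:
  \exists p\, \exists y\, \exists z\, ((\neg G(p) \lor B(y,y)) \land B(z,z))
The quantifier \forall p sits under an odd number of negations, so it flips to \exists p.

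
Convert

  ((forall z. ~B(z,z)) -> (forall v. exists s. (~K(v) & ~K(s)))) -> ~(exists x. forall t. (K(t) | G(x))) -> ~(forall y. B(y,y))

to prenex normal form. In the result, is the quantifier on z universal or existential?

Rewrite implications/biconditionals: A → B as ¬A ∨ B.
  ~(~(forall z. ~B(z,z)) | (forall v. exists s. (~K(v) & ~K(s)))) | ~~(exists x. forall t. (K(t) | G(x))) | ~(forall y. B(y,y))
Push ¬ through the quantifiers and connectives to reach negation normal form:
  (forall z. ~B(z,z)) & (exists v. forall s. (K(v) | K(s))) | (exists x. forall t. (K(t) | G(x))) | (exists y. ~B(y,y))
All bound variables are already distinct, so no renaming is needed.
Extract every quantifier outward, since the variables are now distinct and don't occur free across branches:
  forall z. exists v. forall s. exists x. forall t. exists y. (~B(z,z) & (K(v) | K(s)) | K(t) | G(x) | ~B(y,y))
The quantifier forall z sits under an even number of negations (counting the antecedent side of each →), so it remains universal.

universal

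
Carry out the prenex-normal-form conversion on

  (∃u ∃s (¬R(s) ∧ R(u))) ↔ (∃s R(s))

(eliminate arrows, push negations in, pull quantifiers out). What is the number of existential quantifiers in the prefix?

3

Eliminate → and ↔ using ¬ and ∨; A ↔ B as (¬A ∨ B) ∧ (¬B ∨ A).
  (¬(∃u ∃s (¬R(s) ∧ R(u))) ∨ (∃s R(s))) ∧ (¬(∃s R(s)) ∨ (∃u ∃s (¬R(s) ∧ R(u))))
Push ¬ through the quantifiers and connectives to reach negation normal form:
  ((∀u ∀s (R(s) ∨ ¬R(u))) ∨ (∃s R(s))) ∧ ((∀s ¬R(s)) ∨ (∃u ∃s (¬R(s) ∧ R(u))))
Give each quantifier a distinct variable: s↦r, s↦b, u↦q, s↦v.
  ((∀u ∀s (R(s) ∨ ¬R(u))) ∨ (∃r R(r))) ∧ ((∀b ¬R(b)) ∨ (∃q ∃v (¬R(v) ∧ R(q))))
Extract every quantifier outward, since the variables are now distinct and don't occur free across branches:
  ∀u ∀s ∃r ∀b ∃q ∃v ((R(s) ∨ ¬R(u) ∨ R(r)) ∧ (¬R(b) ∨ ¬R(v) ∧ R(q)))
The prefix is ∀u ∀s ∃r ∀b ∃q ∃v: 3 universal, 3 existential.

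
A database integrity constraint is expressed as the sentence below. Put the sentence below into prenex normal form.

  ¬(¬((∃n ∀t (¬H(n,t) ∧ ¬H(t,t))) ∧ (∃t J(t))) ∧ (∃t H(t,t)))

∃n ∀t ∃u ∀y (¬H(n,t) ∧ ¬H(t,t) ∧ J(u) ∨ ¬H(y,y))

Push ¬ through the quantifiers and connectives to reach negation normal form:
  (∃n ∀t (¬H(n,t) ∧ ¬H(t,t))) ∧ (∃t J(t)) ∨ (∀t ¬H(t,t))
Standardize variables apart so no two quantifiers bind the same name: t↦u, t↦y.
  (∃n ∀t (¬H(n,t) ∧ ¬H(t,t))) ∧ (∃u J(u)) ∨ (∀y ¬H(y,y))
Pull the quantifiers to the front (each side's bound variable is not free in the other side):
  ∃n ∀t ∃u ∀y (¬H(n,t) ∧ ¬H(t,t) ∧ J(u) ∨ ¬H(y,y))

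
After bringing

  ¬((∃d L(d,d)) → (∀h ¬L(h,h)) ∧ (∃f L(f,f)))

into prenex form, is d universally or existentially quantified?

Rewrite implications/biconditionals: A → B as ¬A ∨ B.
  ¬(¬(∃d L(d,d)) ∨ (∀h ¬L(h,h)) ∧ (∃f L(f,f)))
Push ¬ through the quantifiers and connectives to reach negation normal form:
  (∃d L(d,d)) ∧ ((∃h L(h,h)) ∨ (∀f ¬L(f,f)))
All bound variables are already distinct, so no renaming is needed.
Extract every quantifier outward, since the variables are now distinct and don't occur free across branches:
  ∃d ∃h ∀f (L(d,d) ∧ (L(h,h) ∨ ¬L(f,f)))
The quantifier ∃d sits under an even number of negations (counting the antecedent side of each →), so it remains existential.

existential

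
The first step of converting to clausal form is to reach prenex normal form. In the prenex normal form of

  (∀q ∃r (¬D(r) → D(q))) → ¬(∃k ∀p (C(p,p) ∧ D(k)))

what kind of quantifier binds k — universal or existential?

universal

Rewrite implications/biconditionals: A → B as ¬A ∨ B.
  ¬(∀q ∃r (¬¬D(r) ∨ D(q))) ∨ ¬(∃k ∀p (C(p,p) ∧ D(k)))
Push ¬ through the quantifiers and connectives to reach negation normal form:
  (∃q ∀r (¬D(r) ∧ ¬D(q))) ∨ (∀k ∃p (¬C(p,p) ∨ ¬D(k)))
All bound variables are already distinct, so no renaming is needed.
Pull the quantifiers to the front (each side's bound variable is not free in the other side):
  ∃q ∀r ∀k ∃p (¬D(r) ∧ ¬D(q) ∨ ¬C(p,p) ∨ ¬D(k))
The quantifier ∃k sits under an odd number of negations (counting the antecedent side of each →), so it flips to ∀k.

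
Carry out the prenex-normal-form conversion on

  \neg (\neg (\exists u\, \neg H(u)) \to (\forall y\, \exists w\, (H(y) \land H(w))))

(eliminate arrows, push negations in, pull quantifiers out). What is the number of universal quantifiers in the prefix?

2

Rewrite implications/biconditionals: A → B as ¬A ∨ B.
  \neg (\neg \neg (\exists u\, \neg H(u)) \lor (\forall y\, \exists w\, (H(y) \land H(w))))
Drive negations inward (¬∀x A ≡ ∃x ¬A, ¬∃x A ≡ ∀x ¬A, De Morgan for ∧/∨):
  (\forall u\, H(u)) \land (\exists y\, \forall w\, (\neg H(y) \lor \neg H(w)))
All bound variables are already distinct, so no renaming is needed.
Extract every quantifier outward, since the variables are now distinct and don't occur free across branches:
  \forall u\, \exists y\, \forall w\, (H(u) \land (\neg H(y) \lor \neg H(w)))
The prefix is \forall u \exists y \forall w: 2 universal, 1 existential.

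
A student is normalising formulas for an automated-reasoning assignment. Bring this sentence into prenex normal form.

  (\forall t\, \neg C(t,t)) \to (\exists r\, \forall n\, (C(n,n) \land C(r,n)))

Eliminate → and ↔ using ¬ and ∨.
  \neg (\forall t\, \neg C(t,t)) \lor (\exists r\, \forall n\, (C(n,n) \land C(r,n)))
Move each ¬ inward, flipping quantifiers it crosses:
  (\exists t\, C(t,t)) \lor (\exists r\, \forall n\, (C(n,n) \land C(r,n)))
Pull the quantifiers to the front (each side's bound variable is not free in the other side):
  \exists t\, \exists r\, \forall n\, (C(t,t) \lor C(n,n) \land C(r,n))

\exists t\, \exists r\, \forall n\, (C(t,t) \lor C(n,n) \land C(r,n))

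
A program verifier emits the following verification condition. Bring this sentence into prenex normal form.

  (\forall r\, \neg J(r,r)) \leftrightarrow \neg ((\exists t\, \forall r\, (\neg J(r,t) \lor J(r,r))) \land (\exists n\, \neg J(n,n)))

Rewrite implications/biconditionals: A → B as ¬A ∨ B; A ↔ B as (¬A ∨ B) ∧ (¬B ∨ A).
  (\neg (\forall r\, \neg J(r,r)) \lor \neg ((\exists t\, \forall r\, (\neg J(r,t) \lor J(r,r))) \land (\exists n\, \neg J(n,n)))) \land (\neg \neg ((\exists t\, \forall r\, (\neg J(r,t) \lor J(r,r))) \land (\exists n\, \neg J(n,n))) \lor (\forall r\, \neg J(r,r)))
Push ¬ through the quantifiers and connectives to reach negation normal form:
  ((\exists r\, J(r,r)) \lor (\forall t\, \exists r\, (J(r,t) \land \neg J(r,r))) \lor (\forall n\, J(n,n))) \land ((\exists t\, \forall r\, (\neg J(r,t) \lor J(r,r))) \land (\exists n\, \neg J(n,n)) \lor (\forall r\, \neg J(r,r)))
Give each quantifier a distinct variable: r↦p, t↦w, r↦v1, n↦u1, r↦q.
  ((\exists r\, J(r,r)) \lor (\forall t\, \exists p\, (J(p,t) \land \neg J(p,p))) \lor (\forall n\, J(n,n))) \land ((\exists w\, \forall v1\, (\neg J(v1,w) \lor J(v1,v1))) \land (\exists u1\, \neg J(u1,u1)) \lor (\forall q\, \neg J(q,q)))
Pull the quantifiers to the front (each side's bound variable is not free in the other side):
  \exists r\, \forall t\, \exists p\, \forall n\, \exists w\, \forall v1\, \exists u1\, \forall q\, ((J(r,r) \lor J(p,t) \land \neg J(p,p) \lor J(n,n)) \land ((\neg J(v1,w) \lor J(v1,v1)) \land \neg J(u1,u1) \lor \neg J(q,q)))

\exists r\, \forall t\, \exists p\, \forall n\, \exists w\, \forall v1\, \exists u1\, \forall q\, ((J(r,r) \lor J(p,t) \land \neg J(p,p) \lor J(n,n)) \land ((\neg J(v1,w) \lor J(v1,v1)) \land \neg J(u1,u1) \lor \neg J(q,q)))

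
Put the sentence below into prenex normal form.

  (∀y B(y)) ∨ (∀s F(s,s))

Finally move all quantifiers to the prefix:
  ∀y ∀s (B(y) ∨ F(s,s))

∀y ∀s (B(y) ∨ F(s,s))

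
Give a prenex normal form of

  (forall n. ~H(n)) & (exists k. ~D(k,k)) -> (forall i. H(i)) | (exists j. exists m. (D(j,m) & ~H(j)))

First replace A → B with ¬A ∨ B.
  ~((forall n. ~H(n)) & (exists k. ~D(k,k))) | (forall i. H(i)) | (exists j. exists m. (D(j,m) & ~H(j)))
Drive negations inward (¬∀x A ≡ ∃x ¬A, ¬∃x A ≡ ∀x ¬A, De Morgan for ∧/∨):
  (exists n. H(n)) | (forall k. D(k,k)) | (forall i. H(i)) | (exists j. exists m. (D(j,m) & ~H(j)))
All bound variables are already distinct, so no renaming is needed.
Pull the quantifiers to the front (each side's bound variable is not free in the other side):
  exists n. forall k. forall i. exists j. exists m. (H(n) | D(k,k) | H(i) | D(j,m) & ~H(j))

exists n. forall k. forall i. exists j. exists m. (H(n) | D(k,k) | H(i) | D(j,m) & ~H(j))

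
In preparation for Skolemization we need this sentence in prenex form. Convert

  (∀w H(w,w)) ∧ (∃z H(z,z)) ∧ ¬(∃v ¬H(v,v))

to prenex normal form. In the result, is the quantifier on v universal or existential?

Drive negations inward (¬∀x A ≡ ∃x ¬A, ¬∃x A ≡ ∀x ¬A, De Morgan for ∧/∨):
  (∀w H(w,w)) ∧ (∃z H(z,z)) ∧ (∀v H(v,v))
All bound variables are already distinct, so no renaming is needed.
Extract every quantifier outward, since the variables are now distinct and don't occur free across branches:
  ∀w ∃z ∀v (H(w,w) ∧ H(z,z) ∧ H(v,v))
The quantifier ∃v sits under an odd number of negations, so it flips to ∀v.

universal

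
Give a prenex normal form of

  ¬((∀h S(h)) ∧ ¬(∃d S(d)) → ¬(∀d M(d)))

Eliminate → and ↔ using ¬ and ∨.
  ¬(¬((∀h S(h)) ∧ ¬(∃d S(d))) ∨ ¬(∀d M(d)))
Push ¬ through the quantifiers and connectives to reach negation normal form:
  (∀h S(h)) ∧ (∀d ¬S(d)) ∧ (∀d M(d))
Rename bound variables to avoid capture: d↦t.
  (∀h S(h)) ∧ (∀d ¬S(d)) ∧ (∀t M(t))
Pull the quantifiers to the front (each side's bound variable is not free in the other side):
  ∀h ∀d ∀t (S(h) ∧ ¬S(d) ∧ M(t))

∀h ∀d ∀t (S(h) ∧ ¬S(d) ∧ M(t))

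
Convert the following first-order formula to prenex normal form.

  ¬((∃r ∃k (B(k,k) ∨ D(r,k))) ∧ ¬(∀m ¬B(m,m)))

∀r ∀k ∀m (¬B(k,k) ∧ ¬D(r,k) ∨ ¬B(m,m))

Push ¬ through the quantifiers and connectives to reach negation normal form:
  (∀r ∀k (¬B(k,k) ∧ ¬D(r,k))) ∨ (∀m ¬B(m,m))
Finally move all quantifiers to the prefix:
  ∀r ∀k ∀m (¬B(k,k) ∧ ¬D(r,k) ∨ ¬B(m,m))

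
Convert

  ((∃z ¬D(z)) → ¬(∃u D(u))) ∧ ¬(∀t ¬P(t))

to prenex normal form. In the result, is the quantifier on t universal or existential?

Eliminate → and ↔ using ¬ and ∨.
  (¬(∃z ¬D(z)) ∨ ¬(∃u D(u))) ∧ ¬(∀t ¬P(t))
Drive negations inward (¬∀x A ≡ ∃x ¬A, ¬∃x A ≡ ∀x ¬A, De Morgan for ∧/∨):
  ((∀z D(z)) ∨ (∀u ¬D(u))) ∧ (∃t P(t))
Extract every quantifier outward, since the variables are now distinct and don't occur free across branches:
  ∀z ∀u ∃t ((D(z) ∨ ¬D(u)) ∧ P(t))
The quantifier ∀t sits under an odd number of negations (counting the antecedent side of each →), so it flips to ∃t.

existential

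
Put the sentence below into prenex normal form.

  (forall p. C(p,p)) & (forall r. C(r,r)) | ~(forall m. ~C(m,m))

forall p. forall r. exists m. (C(p,p) & C(r,r) | C(m,m))

Push ¬ through the quantifiers and connectives to reach negation normal form:
  (forall p. C(p,p)) & (forall r. C(r,r)) | (exists m. C(m,m))
Pull the quantifiers to the front (each side's bound variable is not free in the other side):
  forall p. forall r. exists m. (C(p,p) & C(r,r) | C(m,m))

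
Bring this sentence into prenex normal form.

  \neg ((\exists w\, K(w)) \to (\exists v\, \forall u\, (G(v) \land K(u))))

\exists w\, \forall v\, \exists u\, (K(w) \land (\neg G(v) \lor \neg K(u)))

Rewrite implications/biconditionals: A → B as ¬A ∨ B.
  \neg (\neg (\exists w\, K(w)) \lor (\exists v\, \forall u\, (G(v) \land K(u))))
Drive negations inward (¬∀x A ≡ ∃x ¬A, ¬∃x A ≡ ∀x ¬A, De Morgan for ∧/∨):
  (\exists w\, K(w)) \land (\forall v\, \exists u\, (\neg G(v) \lor \neg K(u)))
All bound variables are already distinct, so no renaming is needed.
Finally move all quantifiers to the prefix:
  \exists w\, \forall v\, \exists u\, (K(w) \land (\neg G(v) \lor \neg K(u)))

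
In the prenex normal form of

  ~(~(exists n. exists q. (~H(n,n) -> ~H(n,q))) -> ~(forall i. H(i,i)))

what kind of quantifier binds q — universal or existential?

Rewrite implications/biconditionals: A → B as ¬A ∨ B.
  ~(~~(exists n. exists q. (~~H(n,n) | ~H(n,q))) | ~(forall i. H(i,i)))
Push ¬ through the quantifiers and connectives to reach negation normal form:
  (forall n. forall q. (~H(n,n) & H(n,q))) & (forall i. H(i,i))
Finally move all quantifiers to the prefix:
  forall n. forall q. forall i. (~H(n,n) & H(n,q) & H(i,i))
The quantifier exists q sits under an odd number of negations (counting the antecedent side of each →), so it flips to forall q.

universal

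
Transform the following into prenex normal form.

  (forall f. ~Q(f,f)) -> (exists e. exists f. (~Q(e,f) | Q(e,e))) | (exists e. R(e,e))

First replace A → B with ¬A ∨ B.
  ~(forall f. ~Q(f,f)) | (exists e. exists f. (~Q(e,f) | Q(e,e))) | (exists e. R(e,e))
Drive negations inward (¬∀x A ≡ ∃x ¬A, ¬∃x A ≡ ∀x ¬A, De Morgan for ∧/∨):
  (exists f. Q(f,f)) | (exists e. exists f. (~Q(e,f) | Q(e,e))) | (exists e. R(e,e))
Give each quantifier a distinct variable: f↦u, e↦x.
  (exists f. Q(f,f)) | (exists e. exists u. (~Q(e,u) | Q(e,e))) | (exists x. R(x,x))
Pull the quantifiers to the front (each side's bound variable is not free in the other side):
  exists f. exists e. exists u. exists x. (Q(f,f) | ~Q(e,u) | Q(e,e) | R(x,x))

exists f. exists e. exists u. exists x. (Q(f,f) | ~Q(e,u) | Q(e,e) | R(x,x))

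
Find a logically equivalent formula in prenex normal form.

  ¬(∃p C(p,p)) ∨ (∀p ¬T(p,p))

∀p ∀r (¬C(p,p) ∨ ¬T(r,r))

Drive negations inward (¬∀x A ≡ ∃x ¬A, ¬∃x A ≡ ∀x ¬A, De Morgan for ∧/∨):
  (∀p ¬C(p,p)) ∨ (∀p ¬T(p,p))
Standardize variables apart so no two quantifiers bind the same name: p↦r.
  (∀p ¬C(p,p)) ∨ (∀r ¬T(r,r))
Extract every quantifier outward, since the variables are now distinct and don't occur free across branches:
  ∀p ∀r (¬C(p,p) ∨ ¬T(r,r))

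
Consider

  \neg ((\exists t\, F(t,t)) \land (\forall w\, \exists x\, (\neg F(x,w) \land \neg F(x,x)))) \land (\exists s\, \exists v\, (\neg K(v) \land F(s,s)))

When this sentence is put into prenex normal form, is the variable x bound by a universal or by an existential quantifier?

Push ¬ through the quantifiers and connectives to reach negation normal form:
  ((\forall t\, \neg F(t,t)) \lor (\exists w\, \forall x\, (F(x,w) \lor F(x,x)))) \land (\exists s\, \exists v\, (\neg K(v) \land F(s,s)))
All bound variables are already distinct, so no renaming is needed.
Pull the quantifiers to the front (each side's bound variable is not free in the other side):
  \forall t\, \exists w\, \forall x\, \exists s\, \exists v\, ((\neg F(t,t) \lor F(x,w) \lor F(x,x)) \land \neg K(v) \land F(s,s))
The quantifier \exists x sits under an odd number of negations, so it flips to \forall x.

universal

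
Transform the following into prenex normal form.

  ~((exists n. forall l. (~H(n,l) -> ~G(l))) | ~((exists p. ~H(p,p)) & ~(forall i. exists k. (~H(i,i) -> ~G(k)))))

forall n. exists l. exists p. exists i. forall k. (~H(n,l) & G(l) & ~H(p,p) & ~H(i,i) & G(k))

Rewrite implications/biconditionals: A → B as ¬A ∨ B.
  ~((exists n. forall l. (~~H(n,l) | ~G(l))) | ~((exists p. ~H(p,p)) & ~(forall i. exists k. (~~H(i,i) | ~G(k)))))
Move each ¬ inward, flipping quantifiers it crosses:
  (forall n. exists l. (~H(n,l) & G(l))) & (exists p. ~H(p,p)) & (exists i. forall k. (~H(i,i) & G(k)))
All bound variables are already distinct, so no renaming is needed.
Pull the quantifiers to the front (each side's bound variable is not free in the other side):
  forall n. exists l. exists p. exists i. forall k. (~H(n,l) & G(l) & ~H(p,p) & ~H(i,i) & G(k))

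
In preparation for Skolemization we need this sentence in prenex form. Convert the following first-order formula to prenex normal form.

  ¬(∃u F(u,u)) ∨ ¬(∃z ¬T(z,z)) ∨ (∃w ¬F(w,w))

∀u ∀z ∃w (¬F(u,u) ∨ T(z,z) ∨ ¬F(w,w))

Push ¬ through the quantifiers and connectives to reach negation normal form:
  (∀u ¬F(u,u)) ∨ (∀z T(z,z)) ∨ (∃w ¬F(w,w))
All bound variables are already distinct, so no renaming is needed.
Finally move all quantifiers to the prefix:
  ∀u ∀z ∃w (¬F(u,u) ∨ T(z,z) ∨ ¬F(w,w))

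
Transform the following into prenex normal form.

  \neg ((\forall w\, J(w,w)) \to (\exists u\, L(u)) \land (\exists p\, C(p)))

Eliminate → and ↔ using ¬ and ∨.
  \neg (\neg (\forall w\, J(w,w)) \lor (\exists u\, L(u)) \land (\exists p\, C(p)))
Push ¬ through the quantifiers and connectives to reach negation normal form:
  (\forall w\, J(w,w)) \land ((\forall u\, \neg L(u)) \lor (\forall p\, \neg C(p)))
All bound variables are already distinct, so no renaming is needed.
Finally move all quantifiers to the prefix:
  \forall w\, \forall u\, \forall p\, (J(w,w) \land (\neg L(u) \lor \neg C(p)))

\forall w\, \forall u\, \forall p\, (J(w,w) \land (\neg L(u) \lor \neg C(p)))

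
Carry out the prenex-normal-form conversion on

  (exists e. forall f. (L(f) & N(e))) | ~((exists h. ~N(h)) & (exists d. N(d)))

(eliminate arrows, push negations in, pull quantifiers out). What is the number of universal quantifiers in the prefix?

3

Drive negations inward (¬∀x A ≡ ∃x ¬A, ¬∃x A ≡ ∀x ¬A, De Morgan for ∧/∨):
  (exists e. forall f. (L(f) & N(e))) | (forall h. N(h)) | (forall d. ~N(d))
All bound variables are already distinct, so no renaming is needed.
Pull the quantifiers to the front (each side's bound variable is not free in the other side):
  exists e. forall f. forall h. forall d. (L(f) & N(e) | N(h) | ~N(d))
The prefix is exists e forall f forall h forall d: 3 universal, 1 existential.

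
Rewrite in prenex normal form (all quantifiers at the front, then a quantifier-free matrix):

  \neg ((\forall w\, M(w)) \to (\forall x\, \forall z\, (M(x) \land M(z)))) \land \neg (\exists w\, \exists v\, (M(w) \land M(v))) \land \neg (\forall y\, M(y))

\forall w\, \exists x\, \exists z\, \forall u1\, \forall v\, \exists y\, (M(w) \land (\neg M(x) \lor \neg M(z)) \land (\neg M(u1) \lor \neg M(v)) \land \neg M(y))

Eliminate → and ↔ using ¬ and ∨.
  \neg (\neg (\forall w\, M(w)) \lor (\forall x\, \forall z\, (M(x) \land M(z)))) \land \neg (\exists w\, \exists v\, (M(w) \land M(v))) \land \neg (\forall y\, M(y))
Move each ¬ inward, flipping quantifiers it crosses:
  (\forall w\, M(w)) \land (\exists x\, \exists z\, (\neg M(x) \lor \neg M(z))) \land (\forall w\, \forall v\, (\neg M(w) \lor \neg M(v))) \land (\exists y\, \neg M(y))
Rename bound variables to avoid capture: w↦u1.
  (\forall w\, M(w)) \land (\exists x\, \exists z\, (\neg M(x) \lor \neg M(z))) \land (\forall u1\, \forall v\, (\neg M(u1) \lor \neg M(v))) \land (\exists y\, \neg M(y))
Finally move all quantifiers to the prefix:
  \forall w\, \exists x\, \exists z\, \forall u1\, \forall v\, \exists y\, (M(w) \land (\neg M(x) \lor \neg M(z)) \land (\neg M(u1) \lor \neg M(v)) \land \neg M(y))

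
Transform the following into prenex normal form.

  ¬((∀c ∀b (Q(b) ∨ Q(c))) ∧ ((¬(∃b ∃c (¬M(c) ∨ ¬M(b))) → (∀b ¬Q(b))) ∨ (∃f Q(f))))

∃c ∃b ∀v ∀z ∃q ∀f (¬Q(b) ∧ ¬Q(c) ∨ M(z) ∧ M(v) ∧ Q(q) ∧ ¬Q(f))

First replace A → B with ¬A ∨ B.
  ¬((∀c ∀b (Q(b) ∨ Q(c))) ∧ (¬¬(∃b ∃c (¬M(c) ∨ ¬M(b))) ∨ (∀b ¬Q(b)) ∨ (∃f Q(f))))
Drive negations inward (¬∀x A ≡ ∃x ¬A, ¬∃x A ≡ ∀x ¬A, De Morgan for ∧/∨):
  (∃c ∃b (¬Q(b) ∧ ¬Q(c))) ∨ (∀b ∀c (M(c) ∧ M(b))) ∧ (∃b Q(b)) ∧ (∀f ¬Q(f))
Standardize variables apart so no two quantifiers bind the same name: b↦v, c↦z, b↦q.
  (∃c ∃b (¬Q(b) ∧ ¬Q(c))) ∨ (∀v ∀z (M(z) ∧ M(v))) ∧ (∃q Q(q)) ∧ (∀f ¬Q(f))
Extract every quantifier outward, since the variables are now distinct and don't occur free across branches:
  ∃c ∃b ∀v ∀z ∃q ∀f (¬Q(b) ∧ ¬Q(c) ∨ M(z) ∧ M(v) ∧ Q(q) ∧ ¬Q(f))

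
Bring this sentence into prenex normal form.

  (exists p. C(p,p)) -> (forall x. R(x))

Rewrite implications/biconditionals: A → B as ¬A ∨ B.
  ~(exists p. C(p,p)) | (forall x. R(x))
Push ¬ through the quantifiers and connectives to reach negation normal form:
  (forall p. ~C(p,p)) | (forall x. R(x))
Extract every quantifier outward, since the variables are now distinct and don't occur free across branches:
  forall p. forall x. (~C(p,p) | R(x))

forall p. forall x. (~C(p,p) | R(x))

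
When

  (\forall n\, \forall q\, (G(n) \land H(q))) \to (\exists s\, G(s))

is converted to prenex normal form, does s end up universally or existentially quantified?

existential

Rewrite implications/biconditionals: A → B as ¬A ∨ B.
  \neg (\forall n\, \forall q\, (G(n) \land H(q))) \lor (\exists s\, G(s))
Drive negations inward (¬∀x A ≡ ∃x ¬A, ¬∃x A ≡ ∀x ¬A, De Morgan for ∧/∨):
  (\exists n\, \exists q\, (\neg G(n) \lor \neg H(q))) \lor (\exists s\, G(s))
All bound variables are already distinct, so no renaming is needed.
Pull the quantifiers to the front (each side's bound variable is not free in the other side):
  \exists n\, \exists q\, \exists s\, (\neg G(n) \lor \neg H(q) \lor G(s))
The quantifier \exists s sits under an even number of negations (counting the antecedent side of each →), so it remains existential.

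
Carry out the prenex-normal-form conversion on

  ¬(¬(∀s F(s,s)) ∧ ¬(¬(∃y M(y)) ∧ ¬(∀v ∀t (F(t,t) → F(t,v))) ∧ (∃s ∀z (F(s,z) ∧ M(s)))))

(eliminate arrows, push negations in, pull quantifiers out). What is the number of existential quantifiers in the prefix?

First replace A → B with ¬A ∨ B.
  ¬(¬(∀s F(s,s)) ∧ ¬(¬(∃y M(y)) ∧ ¬(∀v ∀t (¬F(t,t) ∨ F(t,v))) ∧ (∃s ∀z (F(s,z) ∧ M(s)))))
Move each ¬ inward, flipping quantifiers it crosses:
  (∀s F(s,s)) ∨ (∀y ¬M(y)) ∧ (∃v ∃t (F(t,t) ∧ ¬F(t,v))) ∧ (∃s ∀z (F(s,z) ∧ M(s)))
Rename bound variables to avoid capture: s↦x1.
  (∀s F(s,s)) ∨ (∀y ¬M(y)) ∧ (∃v ∃t (F(t,t) ∧ ¬F(t,v))) ∧ (∃x1 ∀z (F(x1,z) ∧ M(x1)))
Pull the quantifiers to the front (each side's bound variable is not free in the other side):
  ∀s ∀y ∃v ∃t ∃x1 ∀z (F(s,s) ∨ ¬M(y) ∧ F(t,t) ∧ ¬F(t,v) ∧ F(x1,z) ∧ M(x1))
The prefix is ∀s ∀y ∃v ∃t ∃x1 ∀z: 3 universal, 3 existential.

3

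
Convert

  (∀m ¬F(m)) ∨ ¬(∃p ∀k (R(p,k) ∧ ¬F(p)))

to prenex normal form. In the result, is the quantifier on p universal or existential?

Move each ¬ inward, flipping quantifiers it crosses:
  (∀m ¬F(m)) ∨ (∀p ∃k (¬R(p,k) ∨ F(p)))
All bound variables are already distinct, so no renaming is needed.
Finally move all quantifiers to the prefix:
  ∀m ∀p ∃k (¬F(m) ∨ ¬R(p,k) ∨ F(p))
The quantifier ∃p sits under an odd number of negations, so it flips to ∀p.

universal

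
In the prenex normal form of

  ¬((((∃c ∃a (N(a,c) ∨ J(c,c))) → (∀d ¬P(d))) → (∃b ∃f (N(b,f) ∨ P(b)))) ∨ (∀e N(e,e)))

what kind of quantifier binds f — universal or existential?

universal

Rewrite implications/biconditionals: A → B as ¬A ∨ B.
  ¬(¬(¬(∃c ∃a (N(a,c) ∨ J(c,c))) ∨ (∀d ¬P(d))) ∨ (∃b ∃f (N(b,f) ∨ P(b))) ∨ (∀e N(e,e)))
Move each ¬ inward, flipping quantifiers it crosses:
  ((∀c ∀a (¬N(a,c) ∧ ¬J(c,c))) ∨ (∀d ¬P(d))) ∧ (∀b ∀f (¬N(b,f) ∧ ¬P(b))) ∧ (∃e ¬N(e,e))
Extract every quantifier outward, since the variables are now distinct and don't occur free across branches:
  ∀c ∀a ∀d ∀b ∀f ∃e ((¬N(a,c) ∧ ¬J(c,c) ∨ ¬P(d)) ∧ ¬N(b,f) ∧ ¬P(b) ∧ ¬N(e,e))
The quantifier ∃f sits under an odd number of negations (counting the antecedent side of each →), so it flips to ∀f.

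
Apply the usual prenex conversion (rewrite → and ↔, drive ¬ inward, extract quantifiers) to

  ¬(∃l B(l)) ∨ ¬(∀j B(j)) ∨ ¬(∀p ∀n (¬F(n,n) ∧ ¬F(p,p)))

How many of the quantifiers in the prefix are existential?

3

Drive negations inward (¬∀x A ≡ ∃x ¬A, ¬∃x A ≡ ∀x ¬A, De Morgan for ∧/∨):
  (∀l ¬B(l)) ∨ (∃j ¬B(j)) ∨ (∃p ∃n (F(n,n) ∨ F(p,p)))
All bound variables are already distinct, so no renaming is needed.
Finally move all quantifiers to the prefix:
  ∀l ∃j ∃p ∃n (¬B(l) ∨ ¬B(j) ∨ F(n,n) ∨ F(p,p))
The prefix is ∀l ∃j ∃p ∃n: 1 universal, 3 existential.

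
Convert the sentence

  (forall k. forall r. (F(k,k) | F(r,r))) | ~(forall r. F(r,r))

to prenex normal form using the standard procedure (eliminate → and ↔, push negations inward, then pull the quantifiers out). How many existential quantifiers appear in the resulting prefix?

Move each ¬ inward, flipping quantifiers it crosses:
  (forall k. forall r. (F(k,k) | F(r,r))) | (exists r. ~F(r,r))
Give each quantifier a distinct variable: r↦q.
  (forall k. forall r. (F(k,k) | F(r,r))) | (exists q. ~F(q,q))
Extract every quantifier outward, since the variables are now distinct and don't occur free across branches:
  forall k. forall r. exists q. (F(k,k) | F(r,r) | ~F(q,q))
The prefix is forall k forall r exists q: 2 universal, 1 existential.

1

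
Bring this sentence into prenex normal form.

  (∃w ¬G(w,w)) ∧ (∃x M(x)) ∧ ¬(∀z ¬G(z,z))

Drive negations inward (¬∀x A ≡ ∃x ¬A, ¬∃x A ≡ ∀x ¬A, De Morgan for ∧/∨):
  (∃w ¬G(w,w)) ∧ (∃x M(x)) ∧ (∃z G(z,z))
Pull the quantifiers to the front (each side's bound variable is not free in the other side):
  ∃w ∃x ∃z (¬G(w,w) ∧ M(x) ∧ G(z,z))

∃w ∃x ∃z (¬G(w,w) ∧ M(x) ∧ G(z,z))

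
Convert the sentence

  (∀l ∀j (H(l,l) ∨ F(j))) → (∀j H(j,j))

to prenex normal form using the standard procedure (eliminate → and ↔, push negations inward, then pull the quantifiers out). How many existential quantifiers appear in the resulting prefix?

Rewrite implications/biconditionals: A → B as ¬A ∨ B.
  ¬(∀l ∀j (H(l,l) ∨ F(j))) ∨ (∀j H(j,j))
Move each ¬ inward, flipping quantifiers it crosses:
  (∃l ∃j (¬H(l,l) ∧ ¬F(j))) ∨ (∀j H(j,j))
Standardize variables apart so no two quantifiers bind the same name: j↦c.
  (∃l ∃j (¬H(l,l) ∧ ¬F(j))) ∨ (∀c H(c,c))
Finally move all quantifiers to the prefix:
  ∃l ∃j ∀c (¬H(l,l) ∧ ¬F(j) ∨ H(c,c))
The prefix is ∃l ∃j ∀c: 1 universal, 2 existential.

2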